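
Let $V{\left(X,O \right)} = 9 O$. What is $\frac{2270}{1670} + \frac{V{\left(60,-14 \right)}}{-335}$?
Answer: $\frac{97087}{55945} \approx 1.7354$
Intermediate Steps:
$\frac{2270}{1670} + \frac{V{\left(60,-14 \right)}}{-335} = \frac{2270}{1670} + \frac{9 \left(-14\right)}{-335} = 2270 \cdot \frac{1}{1670} - - \frac{126}{335} = \frac{227}{167} + \frac{126}{335} = \frac{97087}{55945}$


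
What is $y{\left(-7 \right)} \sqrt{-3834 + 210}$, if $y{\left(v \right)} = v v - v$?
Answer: $112 i \sqrt{906} \approx 3371.2 i$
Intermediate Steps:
$y{\left(v \right)} = v^{2} - v$
$y{\left(-7 \right)} \sqrt{-3834 + 210} = - 7 \left(-1 - 7\right) \sqrt{-3834 + 210} = \left(-7\right) \left(-8\right) \sqrt{-3624} = 56 \cdot 2 i \sqrt{906} = 112 i \sqrt{906}$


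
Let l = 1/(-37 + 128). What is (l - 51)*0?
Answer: 0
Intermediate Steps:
l = 1/91 ≈ 0.010989
(l - 51)*0 = (1/91 - 51)*0 = -4640/91*0 = 0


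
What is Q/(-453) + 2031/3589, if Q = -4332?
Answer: 5489197/541939 ≈ 10.129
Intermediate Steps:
Q/(-453) + 2031/3589 = -4332/(-453) + 2031/3589 = -4332*(-1/453) + 2031*(1/3589) = 1444/151 + 2031/3589 = 5489197/541939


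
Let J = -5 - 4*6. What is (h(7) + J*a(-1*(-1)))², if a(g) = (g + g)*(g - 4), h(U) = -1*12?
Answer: 26244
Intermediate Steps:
h(U) = -12
a(g) = 2*g*(-4 + g) (a(g) = (2*g)*(-4 + g) = 2*g*(-4 + g))
J = -29 (J = -5 - 24 = -29)
(h(7) + J*a(-1*(-1)))² = (-12 - 58*(-1*(-1))*(-4 - 1*(-1)))² = (-12 - 58*(-4 + 1))² = (-12 - 58*(-3))² = (-12 - 29*(-6))² = (-12 + 174)² = 162² = 26244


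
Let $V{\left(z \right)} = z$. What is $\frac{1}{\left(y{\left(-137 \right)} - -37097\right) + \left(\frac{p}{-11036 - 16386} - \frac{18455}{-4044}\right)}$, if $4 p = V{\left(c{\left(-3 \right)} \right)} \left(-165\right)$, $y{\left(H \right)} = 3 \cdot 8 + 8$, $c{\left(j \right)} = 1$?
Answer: $\frac{110894568}{4117910655097} \approx 2.693 \cdot 10^{-5}$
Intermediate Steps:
$y{\left(H \right)} = 32$ ($y{\left(H \right)} = 24 + 8 = 32$)
$p = - \frac{165}{4}$ ($p = \frac{1 \left(-165\right)}{4} = \frac{1}{4} \left(-165\right) = - \frac{165}{4} \approx -41.25$)
$\frac{1}{\left(y{\left(-137 \right)} - -37097\right) + \left(\frac{p}{-11036 - 16386} - \frac{18455}{-4044}\right)} = \frac{1}{\left(32 - -37097\right) - \left(- \frac{18455}{4044} + \frac{165}{4 \left(-11036 - 16386\right)}\right)} = \frac{1}{\left(32 + 37097\right) - \left(- \frac{18455}{4044} + \frac{165}{4 \left(-27422\right)}\right)} = \frac{1}{37129 + \left(\left(- \frac{165}{4}\right) \left(- \frac{1}{27422}\right) + \frac{18455}{4044}\right)} = \frac{1}{37129 + \left(\frac{165}{109688} + \frac{18455}{4044}\right)} = \frac{1}{37129 + \frac{506239825}{110894568}} = \frac{1}{\frac{4117910655097}{110894568}} = \frac{110894568}{4117910655097}$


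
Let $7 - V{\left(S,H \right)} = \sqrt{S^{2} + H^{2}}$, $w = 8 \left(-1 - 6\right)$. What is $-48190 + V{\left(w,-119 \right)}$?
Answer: $-48183 - 7 \sqrt{353} \approx -48315.0$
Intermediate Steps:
$w = -56$ ($w = 8 \left(-7\right) = -56$)
$V{\left(S,H \right)} = 7 - \sqrt{H^{2} + S^{2}}$ ($V{\left(S,H \right)} = 7 - \sqrt{S^{2} + H^{2}} = 7 - \sqrt{H^{2} + S^{2}}$)
$-48190 + V{\left(w,-119 \right)} = -48190 + \left(7 - \sqrt{\left(-119\right)^{2} + \left(-56\right)^{2}}\right) = -48190 + \left(7 - \sqrt{14161 + 3136}\right) = -48190 + \left(7 - \sqrt{17297}\right) = -48190 + \left(7 - 7 \sqrt{353}\right) = -48183 - 7 \sqrt{353}$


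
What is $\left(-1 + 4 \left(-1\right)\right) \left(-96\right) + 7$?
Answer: $487$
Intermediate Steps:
$\left(-1 + 4 \left(-1\right)\right) \left(-96\right) + 7 = \left(-1 - 4\right) \left(-96\right) + 7 = \left(-5\right) \left(-96\right) + 7 = 480 + 7 = 487$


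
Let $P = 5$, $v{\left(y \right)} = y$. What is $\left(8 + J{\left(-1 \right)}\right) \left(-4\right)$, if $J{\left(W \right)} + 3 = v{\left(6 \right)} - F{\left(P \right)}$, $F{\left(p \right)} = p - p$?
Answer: $-44$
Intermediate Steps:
$F{\left(p \right)} = 0$
$J{\left(W \right)} = 3$ ($J{\left(W \right)} = -3 + \left(6 - 0\right) = -3 + \left(6 + 0\right) = -3 + 6 = 3$)
$\left(8 + J{\left(-1 \right)}\right) \left(-4\right) = \left(8 + 3\right) \left(-4\right) = 11 \left(-4\right) = -44$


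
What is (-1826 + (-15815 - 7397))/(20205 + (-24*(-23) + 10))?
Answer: -25038/20767 ≈ -1.2057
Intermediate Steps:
(-1826 + (-15815 - 7397))/(20205 + (-24*(-23) + 10)) = (-1826 - 23212)/(20205 + (552 + 10)) = -25038/(20205 + 562) = -25038/20767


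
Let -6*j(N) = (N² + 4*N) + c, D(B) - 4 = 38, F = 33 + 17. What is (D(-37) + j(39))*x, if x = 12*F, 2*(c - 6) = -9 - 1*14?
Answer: -141950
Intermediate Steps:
F = 50
D(B) = 42 (D(B) = 4 + 38 = 42)
c = -11/2 (c = 6 + (-9 - 1*14)/2 = 6 + (-9 - 14)/2 = 6 + (½)*(-23) = 6 - 23/2 = -11/2 ≈ -5.5000)
j(N) = 11/12 - 2*N/3 - N²/6 (j(N) = -((N² + 4*N) - 11/2)/6 = -(-11/2 + N² + 4*N)/6 = 11/12 - 2*N/3 - N²/6)
x = 600 (x = 12*50 = 600)
(D(-37) + j(39))*x = (42 + (11/12 - ⅔*39 - ⅙*39²))*600 = (42 + (11/12 - 26 - ⅙*1521))*600 = (42 + (11/12 - 26 - 507/2))*600 = (42 - 3343/12)*600 = -2839/12*600 = -141950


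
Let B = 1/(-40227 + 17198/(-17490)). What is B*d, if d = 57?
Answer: -498465/351793714 ≈ -0.0014169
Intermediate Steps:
B = -8745/351793714 (B = 1/(-40227 + 17198*(-1/17490)) = 1/(-40227 - 8599/8745) = 1/(-351793714/8745) = -8745/351793714 ≈ -2.4858e-5)
B*d = -8745/351793714*57 = -498465/351793714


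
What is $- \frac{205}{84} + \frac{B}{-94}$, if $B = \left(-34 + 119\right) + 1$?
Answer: $- \frac{13247}{3948} \approx -3.3554$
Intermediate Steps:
$B = 86$ ($B = 85 + 1 = 86$)
$- \frac{205}{84} + \frac{B}{-94} = - \frac{205}{84} + \frac{86}{-94} = \left(-205\right) \frac{1}{84} + 86 \left(- \frac{1}{94}\right) = - \frac{205}{84} - \frac{43}{47} = - \frac{13247}{3948}$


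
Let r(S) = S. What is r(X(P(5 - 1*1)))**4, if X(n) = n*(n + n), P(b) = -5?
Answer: 6250000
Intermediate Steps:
X(n) = 2*n**2 (X(n) = n*(2*n) = 2*n**2)
r(X(P(5 - 1*1)))**4 = (2*(-5)**2)**4 = (2*25)**4 = 50**4 = 6250000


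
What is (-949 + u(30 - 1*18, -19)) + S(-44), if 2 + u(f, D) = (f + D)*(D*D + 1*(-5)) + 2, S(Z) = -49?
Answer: -3490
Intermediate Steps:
u(f, D) = (-5 + D²)*(D + f) (u(f, D) = -2 + ((f + D)*(D*D + 1*(-5)) + 2) = -2 + ((D + f)*(D² - 5) + 2) = -2 + ((D + f)*(-5 + D²) + 2) = -2 + ((-5 + D²)*(D + f) + 2) = -2 + (2 + (-5 + D²)*(D + f)) = (-5 + D²)*(D + f))
(-949 + u(30 - 1*18, -19)) + S(-44) = (-949 + ((-19)³ - 5*(-19) - 5*(30 - 1*18) + (30 - 1*18)*(-19)²)) - 49 = (-949 + (-6859 + 95 - 5*(30 - 18) + (30 - 18)*361)) - 49 = (-949 + (-6859 + 95 - 5*12 + 12*361)) - 49 = (-949 + (-6859 + 95 - 60 + 4332)) - 49 = (-949 - 2492) - 49 = -3441 - 49 = -3490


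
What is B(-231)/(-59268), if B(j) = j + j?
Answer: 7/898 ≈ 0.0077951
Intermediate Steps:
B(j) = 2*j
B(-231)/(-59268) = (2*(-231))/(-59268) = -462*(-1/59268) = 7/898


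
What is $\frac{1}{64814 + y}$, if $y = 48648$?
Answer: $\frac{1}{113462} \approx 8.8135 \cdot 10^{-6}$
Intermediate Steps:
$\frac{1}{64814 + y} = \frac{1}{64814 + 48648} = \frac{1}{113462}$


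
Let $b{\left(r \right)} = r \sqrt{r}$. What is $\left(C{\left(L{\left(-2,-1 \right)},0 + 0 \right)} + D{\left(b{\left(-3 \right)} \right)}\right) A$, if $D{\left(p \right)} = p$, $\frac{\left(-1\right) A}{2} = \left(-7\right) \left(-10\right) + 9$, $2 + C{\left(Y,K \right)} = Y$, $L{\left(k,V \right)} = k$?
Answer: $632 + 474 i \sqrt{3} \approx 632.0 + 820.99 i$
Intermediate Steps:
$C{\left(Y,K \right)} = -2 + Y$
$b{\left(r \right)} = r^{\frac{3}{2}}$
$A = -158$ ($A = - 2 \left(\left(-7\right) \left(-10\right) + 9\right) = - 2 \left(70 + 9\right) = \left(-2\right) 79 = -158$)
$\left(C{\left(L{\left(-2,-1 \right)},0 + 0 \right)} + D{\left(b{\left(-3 \right)} \right)}\right) A = \left(\left(-2 - 2\right) + \left(-3\right)^{\frac{3}{2}}\right) \left(-158\right) = \left(-4 - 3 i \sqrt{3}\right) \left(-158\right) = 632 + 474 i \sqrt{3}$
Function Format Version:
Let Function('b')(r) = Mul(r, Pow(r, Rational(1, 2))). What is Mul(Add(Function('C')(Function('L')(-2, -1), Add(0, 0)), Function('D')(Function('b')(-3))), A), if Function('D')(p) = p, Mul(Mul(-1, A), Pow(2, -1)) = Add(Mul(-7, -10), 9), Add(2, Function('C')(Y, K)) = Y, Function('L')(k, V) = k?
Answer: Add(632, Mul(474, I, Pow(3, Rational(1, 2)))) ≈ Add(632.00, Mul(820.99, I))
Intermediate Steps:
Function('C')(Y, K) = Add(-2, Y)
Function('b')(r) = Pow(r, Rational(3, 2))
A = -158 (A = Mul(-2, Add(Mul(-7, -10), 9)) = Mul(-2, Add(70, 9)) = Mul(-2, 79) = -158)
Mul(Add(Function('C')(Function('L')(-2, -1), Add(0, 0)), Function('D')(Function('b')(-3))), A) = Mul(Add(Add(-2, -2), Pow(-3, Rational(3, 2))), -158) = Mul(Add(-4, Mul(-3, I, Pow(3, Rational(1, 2)))), -158) = Add(632, Mul(474, I, Pow(3, Rational(1, 2))))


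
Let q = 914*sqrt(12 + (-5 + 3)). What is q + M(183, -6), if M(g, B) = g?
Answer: 183 + 914*sqrt(10) ≈ 3073.3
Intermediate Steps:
q = 914*sqrt(10) (q = 914*sqrt(12 - 2) = 914*sqrt(10) ≈ 2890.3)
q + M(183, -6) = 914*sqrt(10) + 183 = 183 + 914*sqrt(10)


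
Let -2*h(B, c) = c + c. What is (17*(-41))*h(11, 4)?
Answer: 2788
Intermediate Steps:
h(B, c) = -c (h(B, c) = -(c + c)/2 = -c)
(17*(-41))*h(11, 4) = (17*(-41))*(-1*4) = -697*(-4) = 2788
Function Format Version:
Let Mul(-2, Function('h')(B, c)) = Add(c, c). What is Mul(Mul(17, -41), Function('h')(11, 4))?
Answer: 2788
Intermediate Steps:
Function('h')(B, c) = Mul(-1, c) (Function('h')(B, c) = Mul(Rational(-1, 2), Add(c, c)) = Mul(Rational(-1, 2), Mul(2, c)) = Mul(-1, c))
Mul(Mul(17, -41), Function('h')(11, 4)) = Mul(Mul(17, -41), Mul(-1, 4)) = Mul(-697, -4) = 2788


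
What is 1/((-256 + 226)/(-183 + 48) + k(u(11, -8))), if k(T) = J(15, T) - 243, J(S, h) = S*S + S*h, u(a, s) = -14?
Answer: -9/2050 ≈ -0.0043902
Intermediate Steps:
J(S, h) = S**2 + S*h
k(T) = -18 + 15*T (k(T) = 15*(15 + T) - 243 = (225 + 15*T) - 243 = -18 + 15*T)
1/((-256 + 226)/(-183 + 48) + k(u(11, -8))) = 1/((-256 + 226)/(-183 + 48) + (-18 + 15*(-14))) = 1/(-30/(-135) + (-18 - 210)) = 1/(-1/135*(-30) - 228) = 1/(2/9 - 228) = 1/(-2050/9) = -9/2050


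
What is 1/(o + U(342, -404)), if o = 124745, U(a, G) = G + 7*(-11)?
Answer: 1/124264 ≈ 8.0474e-6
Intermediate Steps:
U(a, G) = -77 + G (U(a, G) = G - 77 = -77 + G)
1/(o + U(342, -404)) = 1/(124745 + (-77 - 404)) = 1/(124745 - 481) = 1/124264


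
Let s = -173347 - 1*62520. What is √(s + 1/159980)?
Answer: I*√1509171436346705/79990 ≈ 485.66*I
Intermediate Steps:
s = -235867 (s = -173347 - 62520 = -235867)
√(s + 1/159980) = √(-235867 + 1/159980) = √(-37734002659/159980) = I*√1509171436346705/79990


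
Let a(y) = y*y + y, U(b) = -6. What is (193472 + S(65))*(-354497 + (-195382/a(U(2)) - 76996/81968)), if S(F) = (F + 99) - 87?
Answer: -21477641025282283/307380 ≈ -6.9873e+10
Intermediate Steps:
S(F) = 12 + F (S(F) = (99 + F) - 87 = 12 + F)
a(y) = y + y**2 (a(y) = y**2 + y = y + y**2)
(193472 + S(65))*(-354497 + (-195382/a(U(2)) - 76996/81968)) = (193472 + (12 + 65))*(-354497 + (-195382*(-1/(6*(1 - 6))) - 76996/81968)) = (193472 + 77)*(-354497 + (-195382/((-6*(-5))) - 76996*1/81968)) = 193549*(-354497 + (-195382/30 - 19249/20492)) = 193549*(-354497 + (-195382*1/30 - 19249/20492)) = 193549*(-354497 + (-97691/15 - 19249/20492)) = 193549*(-354497 - 2002172707/307380) = 193549*(-110967460567/307380) = -21477641025282283/307380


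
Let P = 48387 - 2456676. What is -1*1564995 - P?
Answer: 843294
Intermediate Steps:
P = -2408289
-1*1564995 - P = -1*1564995 - 1*(-2408289) = -1564995 + 2408289 = 843294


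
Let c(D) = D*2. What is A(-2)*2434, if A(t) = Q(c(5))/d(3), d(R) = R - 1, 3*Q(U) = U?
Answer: 12170/3 ≈ 4056.7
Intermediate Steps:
c(D) = 2*D
Q(U) = U/3
d(R) = -1 + R
A(t) = 5/3 (A(t) = ((2*5)/3)/(-1 + 3) = ((⅓)*10)/2 = (10/3)*(½) = 5/3)
A(-2)*2434 = (5/3)*2434 = 12170/3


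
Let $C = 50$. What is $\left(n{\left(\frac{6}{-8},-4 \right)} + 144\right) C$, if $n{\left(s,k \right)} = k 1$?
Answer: $7000$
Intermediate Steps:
$n{\left(s,k \right)} = k$
$\left(n{\left(\frac{6}{-8},-4 \right)} + 144\right) C = \left(-4 + 144\right) 50 = 140 \cdot 50 = 7000$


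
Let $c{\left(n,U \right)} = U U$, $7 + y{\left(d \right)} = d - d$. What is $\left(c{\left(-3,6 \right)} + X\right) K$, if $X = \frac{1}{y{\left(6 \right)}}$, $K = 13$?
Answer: $\frac{3263}{7} \approx 466.14$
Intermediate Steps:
$y{\left(d \right)} = -7$ ($y{\left(d \right)} = -7 + \left(d - d\right) = -7 + 0 = -7$)
$c{\left(n,U \right)} = U^{2}$
$X = - \frac{1}{7}$ ($X = \frac{1}{-7} = - \frac{1}{7} \approx -0.14286$)
$\left(c{\left(-3,6 \right)} + X\right) K = \left(6^{2} - \frac{1}{7}\right) 13 = \left(36 - \frac{1}{7}\right) 13 = \frac{251}{7} \cdot 13 = \frac{3263}{7}$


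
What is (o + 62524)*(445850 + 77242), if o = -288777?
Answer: -118351134276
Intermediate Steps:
(o + 62524)*(445850 + 77242) = (-288777 + 62524)*(445850 + 77242) = -226253*523092 = -118351134276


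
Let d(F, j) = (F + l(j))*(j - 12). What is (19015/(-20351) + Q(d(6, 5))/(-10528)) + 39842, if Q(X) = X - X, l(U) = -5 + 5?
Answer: 810805527/20351 ≈ 39841.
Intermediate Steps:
l(U) = 0
d(F, j) = F*(-12 + j) (d(F, j) = (F + 0)*(j - 12) = F*(-12 + j))
Q(X) = 0
(19015/(-20351) + Q(d(6, 5))/(-10528)) + 39842 = (19015/(-20351) + 0/(-10528)) + 39842 = (19015*(-1/20351) + 0*(-1/10528)) + 39842 = (-19015/20351 + 0) + 39842 = -19015/20351 + 39842 = 810805527/20351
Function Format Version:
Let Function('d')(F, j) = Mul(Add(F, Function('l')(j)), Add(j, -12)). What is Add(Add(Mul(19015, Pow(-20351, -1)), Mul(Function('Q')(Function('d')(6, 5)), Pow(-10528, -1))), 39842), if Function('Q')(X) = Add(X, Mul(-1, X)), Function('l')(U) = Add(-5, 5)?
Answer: Rational(810805527, 20351) ≈ 39841.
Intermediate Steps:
Function('l')(U) = 0
Function('d')(F, j) = Mul(F, Add(-12, j)) (Function('d')(F, j) = Mul(Add(F, 0), Add(j, -12)) = Mul(F, Add(-12, j)))
Function('Q')(X) = 0
Add(Add(Mul(19015, Pow(-20351, -1)), Mul(Function('Q')(Function('d')(6, 5)), Pow(-10528, -1))), 39842) = Add(Add(Mul(19015, Pow(-20351, -1)), Mul(0, Pow(-10528, -1))), 39842) = Add(Add(Mul(19015, Rational(-1, 20351)), Mul(0, Rational(-1, 10528))), 39842) = Add(Add(Rational(-19015, 20351), 0), 39842) = Add(Rational(-19015, 20351), 39842) = Rational(810805527, 20351)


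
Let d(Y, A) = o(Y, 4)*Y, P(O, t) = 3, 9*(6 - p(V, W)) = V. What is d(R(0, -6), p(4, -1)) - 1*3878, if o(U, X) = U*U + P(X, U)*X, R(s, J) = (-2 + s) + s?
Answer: -3910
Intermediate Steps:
p(V, W) = 6 - V/9
R(s, J) = -2 + 2*s
o(U, X) = U² + 3*X (o(U, X) = U*U + 3*X = U² + 3*X)
d(Y, A) = Y*(12 + Y²) (d(Y, A) = (Y² + 3*4)*Y = (Y² + 12)*Y = (12 + Y²)*Y = Y*(12 + Y²))
d(R(0, -6), p(4, -1)) - 1*3878 = (-2 + 2*0)*(12 + (-2 + 2*0)²) - 1*3878 = (-2 + 0)*(12 + (-2 + 0)²) - 3878 = -2*(12 + (-2)²) - 3878 = -2*(12 + 4) - 3878 = -2*16 - 3878 = -32 - 3878 = -3910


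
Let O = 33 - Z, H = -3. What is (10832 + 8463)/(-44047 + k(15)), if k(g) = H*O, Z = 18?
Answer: -19295/44092 ≈ -0.43761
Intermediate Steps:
O = 15 (O = 33 - 1*18 = 33 - 18 = 15)
k(g) = -45 (k(g) = -3*15 = -45)
(10832 + 8463)/(-44047 + k(15)) = (10832 + 8463)/(-44047 - 45) = 19295/(-44092) = 19295*(-1/44092) = -19295/44092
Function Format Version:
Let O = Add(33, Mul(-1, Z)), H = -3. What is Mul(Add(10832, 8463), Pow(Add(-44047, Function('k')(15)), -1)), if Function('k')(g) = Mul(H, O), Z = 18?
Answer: Rational(-19295, 44092) ≈ -0.43761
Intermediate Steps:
O = 15 (O = Add(33, Mul(-1, 18)) = Add(33, -18) = 15)
Function('k')(g) = -45 (Function('k')(g) = Mul(-3, 15) = -45)
Mul(Add(10832, 8463), Pow(Add(-44047, Function('k')(15)), -1)) = Mul(Add(10832, 8463), Pow(Add(-44047, -45), -1)) = Mul(19295, Pow(-44092, -1)) = Mul(19295, Rational(-1, 44092)) = Rational(-19295, 44092)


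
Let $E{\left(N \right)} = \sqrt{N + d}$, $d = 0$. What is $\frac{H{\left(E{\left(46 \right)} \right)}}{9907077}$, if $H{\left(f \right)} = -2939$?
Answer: $- \frac{2939}{9907077} \approx -0.00029666$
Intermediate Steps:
$E{\left(N \right)} = \sqrt{N}$ ($E{\left(N \right)} = \sqrt{N + 0} = \sqrt{N}$)
$\frac{H{\left(E{\left(46 \right)} \right)}}{9907077} = - \frac{2939}{9907077}$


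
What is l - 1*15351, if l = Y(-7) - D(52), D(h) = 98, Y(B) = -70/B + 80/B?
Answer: -108153/7 ≈ -15450.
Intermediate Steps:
Y(B) = 10/B
l = -696/7 (l = 10/(-7) - 1*98 = 10*(-⅐) - 98 = -10/7 - 98 = -696/7 ≈ -99.429)
l - 1*15351 = -696/7 - 1*15351 = -696/7 - 15351 = -108153/7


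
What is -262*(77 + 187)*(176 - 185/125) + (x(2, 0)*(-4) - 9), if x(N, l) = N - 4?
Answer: -301780009/25 ≈ -1.2071e+7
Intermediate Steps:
x(N, l) = -4 + N
-262*(77 + 187)*(176 - 185/125) + (x(2, 0)*(-4) - 9) = -262*(77 + 187)*(176 - 185/125) + ((-4 + 2)*(-4) - 9) = -69168*(176 - 185*1/125) + (-2*(-4) - 9) = -69168*(176 - 37/25) + (8 - 9) = -69168*4363/25 - 1 = -262*1151832/25 - 1 = -301779984/25 - 1 = -301780009/25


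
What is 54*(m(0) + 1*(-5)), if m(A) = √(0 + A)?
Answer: -270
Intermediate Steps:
m(A) = √A
54*(m(0) + 1*(-5)) = 54*(√0 + 1*(-5)) = 54*(0 - 5) = 54*(-5) = -270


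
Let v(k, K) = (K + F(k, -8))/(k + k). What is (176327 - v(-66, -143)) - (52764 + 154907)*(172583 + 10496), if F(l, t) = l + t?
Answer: -5018642994241/132 ≈ -3.8020e+10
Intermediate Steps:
v(k, K) = (-8 + K + k)/(2*k) (v(k, K) = (K + (k - 8))/(k + k) = (K + (-8 + k))/((2*k)) = (-8 + K + k)*(1/(2*k)) = (-8 + K + k)/(2*k))
(176327 - v(-66, -143)) - (52764 + 154907)*(172583 + 10496) = (176327 - (-8 - 143 - 66)/(2*(-66))) - (52764 + 154907)*(172583 + 10496) = (176327 - (-1)*(-217)/(2*66)) - 207671*183079 = (176327 - 1*217/132) - 1*38020199009 = (176327 - 217/132) - 38020199009 = 23274947/132 - 38020199009 = -5018642994241/132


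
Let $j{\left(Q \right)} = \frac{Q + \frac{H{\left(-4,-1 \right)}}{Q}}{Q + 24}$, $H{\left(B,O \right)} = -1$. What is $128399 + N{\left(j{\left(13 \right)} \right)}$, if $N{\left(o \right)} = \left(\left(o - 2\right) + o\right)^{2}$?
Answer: $\frac{29706912915}{231361} \approx 1.284 \cdot 10^{5}$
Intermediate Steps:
$j{\left(Q \right)} = \frac{Q - \frac{1}{Q}}{24 + Q}$ ($j{\left(Q \right)} = \frac{Q - \frac{1}{Q}}{Q + 24} = \frac{Q - \frac{1}{Q}}{24 + Q}$)
$N{\left(o \right)} = \left(-2 + 2 o\right)^{2}$ ($N{\left(o \right)} = \left(\left(-2 + o\right) + o\right)^{2} = \left(-2 + 2 o\right)^{2}$)
$128399 + N{\left(j{\left(13 \right)} \right)} = 128399 + 4 \left(-1 + \frac{-1 + 13^{2}}{13 \left(24 + 13\right)}\right)^{2} = 128399 + 4 \left(-1 + \frac{-1 + 169}{13 \cdot 37}\right)^{2} = 128399 + 4 \left(-1 + \frac{1}{13} \cdot \frac{1}{37} \cdot 168\right)^{2} = 128399 + 4 \left(-1 + \frac{168}{481}\right)^{2} = 128399 + 4 \left(- \frac{313}{481}\right)^{2} = 128399 + 4 \cdot \frac{97969}{231361} = 128399 + \frac{391876}{231361} = \frac{29706912915}{231361}$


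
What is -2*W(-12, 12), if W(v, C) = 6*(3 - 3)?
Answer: 0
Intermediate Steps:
W(v, C) = 0 (W(v, C) = 6*0 = 0)
-2*W(-12, 12) = -2*0 = 0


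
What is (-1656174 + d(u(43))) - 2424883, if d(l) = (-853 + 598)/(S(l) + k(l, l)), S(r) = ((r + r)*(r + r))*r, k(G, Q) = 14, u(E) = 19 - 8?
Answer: -1281451913/314 ≈ -4.0811e+6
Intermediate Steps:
u(E) = 11
S(r) = 4*r**3 (S(r) = ((2*r)*(2*r))*r = (4*r**2)*r = 4*r**3)
d(l) = -255/(14 + 4*l**3) (d(l) = (-853 + 598)/(4*l**3 + 14) = -255/(14 + 4*l**3))
(-1656174 + d(u(43))) - 2424883 = (-1656174 - 255/(14 + 4*11**3)) - 2424883 = (-1656174 - 255/(14 + 4*1331)) - 2424883 = (-1656174 - 255/(14 + 5324)) - 2424883 = (-1656174 - 255/5338) - 2424883 = (-1656174 - 255*1/5338) - 2424883 = (-1656174 - 15/314) - 2424883 = -520038651/314 - 2424883 = -1281451913/314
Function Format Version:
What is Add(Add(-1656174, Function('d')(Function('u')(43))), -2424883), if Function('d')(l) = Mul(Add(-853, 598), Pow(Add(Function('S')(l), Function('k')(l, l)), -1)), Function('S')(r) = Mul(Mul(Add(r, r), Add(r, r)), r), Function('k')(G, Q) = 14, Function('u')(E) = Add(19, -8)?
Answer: Rational(-1281451913, 314) ≈ -4.0811e+6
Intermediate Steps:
Function('u')(E) = 11
Function('S')(r) = Mul(4, Pow(r, 3)) (Function('S')(r) = Mul(Mul(Mul(2, r), Mul(2, r)), r) = Mul(Mul(4, Pow(r, 2)), r) = Mul(4, Pow(r, 3)))
Function('d')(l) = Mul(-255, Pow(Add(14, Mul(4, Pow(l, 3))), -1)) (Function('d')(l) = Mul(Add(-853, 598), Pow(Add(Mul(4, Pow(l, 3)), 14), -1)) = Mul(-255, Pow(Add(14, Mul(4, Pow(l, 3))), -1)))
Add(Add(-1656174, Function('d')(Function('u')(43))), -2424883) = Add(Add(-1656174, Mul(-255, Pow(Add(14, Mul(4, Pow(11, 3))), -1))), -2424883) = Add(Add(-1656174, Mul(-255, Pow(Add(14, Mul(4, 1331)), -1))), -2424883) = Add(Add(-1656174, Mul(-255, Pow(Add(14, 5324), -1))), -2424883) = Add(Add(-1656174, Mul(-255, Pow(5338, -1))), -2424883) = Add(Add(-1656174, Mul(-255, Rational(1, 5338))), -2424883) = Add(Add(-1656174, Rational(-15, 314)), -2424883) = Add(Rational(-520038651, 314), -2424883) = Rational(-1281451913, 314)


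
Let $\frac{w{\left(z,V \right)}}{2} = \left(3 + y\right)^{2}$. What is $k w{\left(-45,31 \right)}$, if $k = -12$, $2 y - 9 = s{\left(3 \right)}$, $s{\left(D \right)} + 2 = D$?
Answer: $-1536$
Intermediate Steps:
$s{\left(D \right)} = -2 + D$
$y = 5$ ($y = \frac{9}{2} + \frac{-2 + 3}{2} = \frac{9}{2} + \frac{1}{2} \cdot 1 = \frac{9}{2} + \frac{1}{2} = 5$)
$w{\left(z,V \right)} = 128$ ($w{\left(z,V \right)} = 2 \left(3 + 5\right)^{2} = 2 \cdot 8^{2} = 2 \cdot 64 = 128$)
$k w{\left(-45,31 \right)} = \left(-12\right) 128 = -1536$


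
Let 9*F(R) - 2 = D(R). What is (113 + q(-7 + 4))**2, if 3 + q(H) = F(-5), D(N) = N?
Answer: 108241/9 ≈ 12027.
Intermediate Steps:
F(R) = 2/9 + R/9
q(H) = -10/3 (q(H) = -3 + (2/9 + (1/9)*(-5)) = -3 + (2/9 - 5/9) = -3 - 1/3 = -10/3)
(113 + q(-7 + 4))**2 = (113 - 10/3)**2 = (329/3)**2 = 108241/9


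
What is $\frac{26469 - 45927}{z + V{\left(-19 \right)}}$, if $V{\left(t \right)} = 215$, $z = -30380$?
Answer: $\frac{6486}{10055} \approx 0.64505$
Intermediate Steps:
$\frac{26469 - 45927}{z + V{\left(-19 \right)}} = \frac{26469 - 45927}{-30380 + 215} = - \frac{19458}{-30165} = \left(-19458\right) \left(- \frac{1}{30165}\right) = \frac{6486}{10055}$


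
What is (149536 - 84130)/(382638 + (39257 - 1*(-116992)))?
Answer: 21802/179629 ≈ 0.12137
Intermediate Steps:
(149536 - 84130)/(382638 + (39257 - 1*(-116992))) = 65406/(382638 + (39257 + 116992)) = 65406/(382638 + 156249) = 65406/538887 = 65406*(1/538887) = 21802/179629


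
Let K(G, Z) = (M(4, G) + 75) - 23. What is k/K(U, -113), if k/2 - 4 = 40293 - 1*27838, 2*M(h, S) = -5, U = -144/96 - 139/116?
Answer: 16612/33 ≈ 503.39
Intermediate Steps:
U = -313/116 (U = -144*1/96 - 139*1/116 = -3/2 - 139/116 = -313/116 ≈ -2.6983)
M(h, S) = -5/2 (M(h, S) = (½)*(-5) = -5/2)
K(G, Z) = 99/2 (K(G, Z) = (-5/2 + 75) - 23 = 145/2 - 23 = 99/2)
k = 24918 (k = 8 + 2*(40293 - 1*27838) = 8 + 2*(40293 - 27838) = 8 + 2*12455 = 8 + 24910 = 24918)
k/K(U, -113) = 24918/(99/2) = 24918*(2/99) = 16612/33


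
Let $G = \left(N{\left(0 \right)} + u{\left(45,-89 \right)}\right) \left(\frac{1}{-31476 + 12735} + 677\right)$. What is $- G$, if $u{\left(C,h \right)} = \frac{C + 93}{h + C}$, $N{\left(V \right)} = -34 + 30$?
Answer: $\frac{995980996}{206151} \approx 4831.3$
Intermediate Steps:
$N{\left(V \right)} = -4$
$u{\left(C,h \right)} = \frac{93 + C}{C + h}$
$G = - \frac{995980996}{206151}$ ($G = \left(-4 + \frac{93 + 45}{45 - 89}\right) \left(\frac{1}{-31476 + 12735} + 677\right) = \left(-4 + \frac{1}{-44} \cdot 138\right) \left(\frac{1}{-18741} + 677\right) = \left(-4 - \frac{69}{22}\right) \left(- \frac{1}{18741} + 677\right) = \left(-4 - \frac{69}{22}\right) \frac{12687656}{18741} = \left(- \frac{157}{22}\right) \frac{12687656}{18741} = - \frac{995980996}{206151} \approx -4831.3$)
$- G = \left(-1\right) \left(- \frac{995980996}{206151}\right) = \frac{995980996}{206151}$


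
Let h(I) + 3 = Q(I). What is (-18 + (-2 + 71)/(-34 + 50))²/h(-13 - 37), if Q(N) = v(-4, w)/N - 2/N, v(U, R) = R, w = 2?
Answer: -15987/256 ≈ -62.449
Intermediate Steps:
Q(N) = 0 (Q(N) = 2/N - 2/N = 0)
h(I) = -3 (h(I) = -3 + 0 = -3)
(-18 + (-2 + 71)/(-34 + 50))²/h(-13 - 37) = (-18 + (-2 + 71)/(-34 + 50))²/(-3) = (-18 + 69/16)²*(-⅓) = (-219/16)²*(-⅓) = (47961/256)*(-⅓) = -15987/256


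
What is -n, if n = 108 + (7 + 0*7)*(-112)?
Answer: 676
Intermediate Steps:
n = -676 (n = 108 + (7 + 0)*(-112) = 108 + 7*(-112) = 108 - 784 = -676)
-n = -1*(-676) = 676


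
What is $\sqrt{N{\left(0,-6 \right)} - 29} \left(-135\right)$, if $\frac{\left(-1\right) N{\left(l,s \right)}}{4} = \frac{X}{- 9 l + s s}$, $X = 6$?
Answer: $- 45 i \sqrt{267} \approx - 735.31 i$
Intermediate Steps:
$N{\left(l,s \right)} = - \frac{24}{s^{2} - 9 l}$ ($N{\left(l,s \right)} = - 4 \frac{6}{- 9 l + s s} = - 4 \frac{6}{- 9 l + s^{2}} = - 4 \frac{6}{s^{2} - 9 l} = - \frac{24}{s^{2} - 9 l}$)
$\sqrt{N{\left(0,-6 \right)} - 29} \left(-135\right) = \sqrt{\frac{24}{- \left(-6\right)^{2} + 9 \cdot 0} - 29} \left(-135\right) = \sqrt{\frac{24}{\left(-1\right) 36 + 0} - 29} \left(-135\right) = \sqrt{\frac{24}{-36 + 0} - 29} \left(-135\right) = \sqrt{\frac{24}{-36} - 29} \left(-135\right) = \sqrt{24 \left(- \frac{1}{36}\right) - 29} \left(-135\right) = \sqrt{- \frac{2}{3} - 29} \left(-135\right) = \sqrt{- \frac{89}{3}} \left(-135\right) = \frac{i \sqrt{267}}{3} \left(-135\right) = - 45 i \sqrt{267}$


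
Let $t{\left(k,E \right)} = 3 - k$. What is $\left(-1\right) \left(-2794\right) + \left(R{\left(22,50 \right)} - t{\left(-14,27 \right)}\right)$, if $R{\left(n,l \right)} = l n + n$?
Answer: $3899$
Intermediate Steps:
$R{\left(n,l \right)} = n + l n$
$\left(-1\right) \left(-2794\right) + \left(R{\left(22,50 \right)} - t{\left(-14,27 \right)}\right) = \left(-1\right) \left(-2794\right) - \left(3 + 14 - 22 \left(1 + 50\right)\right) = 2794 + \left(22 \cdot 51 - \left(3 + 14\right)\right) = 2794 + \left(1122 - 17\right) = 2794 + 1105 = 3899$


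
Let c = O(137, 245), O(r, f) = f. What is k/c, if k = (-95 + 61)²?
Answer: 1156/245 ≈ 4.7184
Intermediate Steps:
k = 1156 (k = (-34)² = 1156)
c = 245
k/c = 1156/245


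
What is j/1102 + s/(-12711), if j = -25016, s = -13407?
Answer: -2659683/122873 ≈ -21.646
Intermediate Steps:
j/1102 + s/(-12711) = -25016/1102 - 13407/(-12711) = -25016*1/1102 - 13407*(-1/12711) = -12508/551 + 4469/4237 = -2659683/122873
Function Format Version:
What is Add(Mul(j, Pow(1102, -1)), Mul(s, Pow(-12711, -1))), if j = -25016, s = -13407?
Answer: Rational(-2659683, 122873) ≈ -21.646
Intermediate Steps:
Add(Mul(j, Pow(1102, -1)), Mul(s, Pow(-12711, -1))) = Add(Mul(-25016, Pow(1102, -1)), Mul(-13407, Pow(-12711, -1))) = Add(Mul(-25016, Rational(1, 1102)), Mul(-13407, Rational(-1, 12711))) = Add(Rational(-12508, 551), Rational(4469, 4237)) = Rational(-2659683, 122873)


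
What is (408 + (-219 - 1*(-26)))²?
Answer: 46225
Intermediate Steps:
(408 + (-219 - 1*(-26)))² = (408 + (-219 + 26))² = (408 - 193)² = 215² = 46225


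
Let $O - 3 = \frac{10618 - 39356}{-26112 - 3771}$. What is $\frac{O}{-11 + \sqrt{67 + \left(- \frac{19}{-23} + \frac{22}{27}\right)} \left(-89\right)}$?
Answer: $\frac{269567199}{3362488999205} - \frac{10536443 \sqrt{2941194}}{3362488999205} \approx -0.0052938$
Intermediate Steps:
$O = \frac{118387}{29883}$ ($O = 3 + \frac{10618 - 39356}{-26112 - 3771} = 3 - \frac{28738}{-29883} = 3 - - \frac{28738}{29883} = 3 + \frac{28738}{29883} = \frac{118387}{29883} \approx 3.9617$)
$\frac{O}{-11 + \sqrt{67 + \left(- \frac{19}{-23} + \frac{22}{27}\right)} \left(-89\right)} = \frac{118387}{29883 \left(-11 + \sqrt{67 + \left(- \frac{19}{-23} + \frac{22}{27}\right)} \left(-89\right)\right)} = \frac{118387}{29883 \left(-11 + \sqrt{67 + \left(\left(-19\right) \left(- \frac{1}{23}\right) + 22 \cdot \frac{1}{27}\right)} \left(-89\right)\right)} = \frac{118387}{29883 \left(-11 + \sqrt{67 + \left(\frac{19}{23} + \frac{22}{27}\right)} \left(-89\right)\right)} = \frac{118387}{29883 \left(-11 + \sqrt{67 + \frac{1019}{621}} \left(-89\right)\right)} = \frac{118387}{29883 \left(-11 + \sqrt{\frac{42626}{621}} \left(-89\right)\right)} = \frac{118387}{29883 \left(-11 + \frac{\sqrt{2941194}}{207} \left(-89\right)\right)} = \frac{118387}{29883 \left(-11 - \frac{89 \sqrt{2941194}}{207}\right)}$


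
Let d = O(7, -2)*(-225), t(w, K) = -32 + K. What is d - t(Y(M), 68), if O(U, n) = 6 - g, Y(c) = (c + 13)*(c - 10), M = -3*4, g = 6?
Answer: -36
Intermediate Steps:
M = -12
Y(c) = (-10 + c)*(13 + c) (Y(c) = (13 + c)*(-10 + c) = (-10 + c)*(13 + c))
O(U, n) = 0 (O(U, n) = 6 - 1*6 = 6 - 6 = 0)
d = 0 (d = 0*(-225) = 0)
d - t(Y(M), 68) = 0 - (-32 + 68) = 0 - 1*36 = 0 - 36 = -36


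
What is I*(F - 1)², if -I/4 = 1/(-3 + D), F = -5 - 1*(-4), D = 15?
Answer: -4/3 ≈ -1.3333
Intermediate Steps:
F = -1 (F = -5 + 4 = -1)
I = -⅓ (I = -4/(-3 + 15) = -4/12 = -4*1/12 = -⅓ ≈ -0.33333)
I*(F - 1)² = -(-1 - 1)²/3 = -⅓*(-2)² = -⅓*4 = -4/3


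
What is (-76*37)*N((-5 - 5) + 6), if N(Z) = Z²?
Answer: -44992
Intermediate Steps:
(-76*37)*N((-5 - 5) + 6) = (-76*37)*((-5 - 5) + 6)² = -2812*(-10 + 6)² = -2812*(-4)² = -2812*16 = -44992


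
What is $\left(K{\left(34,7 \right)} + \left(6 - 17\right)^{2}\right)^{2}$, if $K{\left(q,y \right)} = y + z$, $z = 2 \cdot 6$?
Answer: $19600$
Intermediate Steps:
$z = 12$
$K{\left(q,y \right)} = 12 + y$ ($K{\left(q,y \right)} = y + 12 = 12 + y$)
$\left(K{\left(34,7 \right)} + \left(6 - 17\right)^{2}\right)^{2} = \left(\left(12 + 7\right) + \left(6 - 17\right)^{2}\right)^{2} = \left(19 + \left(-11\right)^{2}\right)^{2} = \left(19 + 121\right)^{2} = 140^{2} = 19600$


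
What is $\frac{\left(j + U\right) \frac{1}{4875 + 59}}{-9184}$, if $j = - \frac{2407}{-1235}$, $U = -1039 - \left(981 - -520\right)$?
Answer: $\frac{3134493}{55962612160} \approx 5.601 \cdot 10^{-5}$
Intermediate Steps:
$U = -2540$ ($U = -1039 - \left(981 + 520\right) = -1039 - 1501 = -2540$)
$j = \frac{2407}{1235}$ ($j = \left(-2407\right) \left(- \frac{1}{1235}\right) = \frac{2407}{1235} \approx 1.949$)
$\frac{\left(j + U\right) \frac{1}{4875 + 59}}{-9184} = \frac{\left(\frac{2407}{1235} - 2540\right) \frac{1}{4875 + 59}}{-9184} = - \frac{3134493}{1235 \cdot 4934} \left(- \frac{1}{9184}\right) = \left(- \frac{3134493}{1235}\right) \frac{1}{4934} \left(- \frac{1}{9184}\right) = \left(- \frac{3134493}{6093490}\right) \left(- \frac{1}{9184}\right) = \frac{3134493}{55962612160}$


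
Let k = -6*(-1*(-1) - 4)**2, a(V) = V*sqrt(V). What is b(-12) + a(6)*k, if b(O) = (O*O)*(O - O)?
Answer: -324*sqrt(6) ≈ -793.63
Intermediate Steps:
a(V) = V**(3/2)
b(O) = 0 (b(O) = O**2*0 = 0)
k = -54 (k = -6*(1 - 4)**2 = -6*(-3)**2 = -6*9 = -54)
b(-12) + a(6)*k = 0 + 6**(3/2)*(-54) = 0 + (6*sqrt(6))*(-54) = 0 - 324*sqrt(6) = -324*sqrt(6)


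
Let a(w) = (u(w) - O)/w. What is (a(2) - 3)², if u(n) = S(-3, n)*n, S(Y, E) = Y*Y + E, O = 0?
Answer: 64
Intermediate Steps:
S(Y, E) = E + Y² (S(Y, E) = Y² + E = E + Y²)
u(n) = n*(9 + n) (u(n) = (n + (-3)²)*n = (n + 9)*n = (9 + n)*n = n*(9 + n))
a(w) = 9 + w (a(w) = (w*(9 + w) - 1*0)/w = (w*(9 + w) + 0)/w = (w*(9 + w))/w = 9 + w)
(a(2) - 3)² = ((9 + 2) - 3)² = (11 - 3)² = 8² = 64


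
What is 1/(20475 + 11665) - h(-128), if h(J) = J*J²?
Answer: 67402465281/32140 ≈ 2.0972e+6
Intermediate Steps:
h(J) = J³
1/(20475 + 11665) - h(-128) = 1/(20475 + 11665) - 1*(-128)³ = 1/32140 - 1*(-2097152) = 1/32140 + 2097152 = 67402465281/32140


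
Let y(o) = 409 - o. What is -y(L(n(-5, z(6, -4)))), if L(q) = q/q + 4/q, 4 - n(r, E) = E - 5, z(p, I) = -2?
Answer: -4484/11 ≈ -407.64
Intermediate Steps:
n(r, E) = 9 - E (n(r, E) = 4 - (E - 5) = 4 - (-5 + E) = 4 + (5 - E) = 9 - E)
L(q) = 1 + 4/q
-y(L(n(-5, z(6, -4)))) = -(409 - (4 + (9 - 1*(-2)))/(9 - 1*(-2))) = -(409 - (4 + (9 + 2))/(9 + 2)) = -(409 - (4 + 11)/11) = -(409 - 15/11) = -1*4484/11 = -4484/11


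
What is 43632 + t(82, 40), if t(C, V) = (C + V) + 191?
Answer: 43945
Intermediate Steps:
t(C, V) = 191 + C + V
43632 + t(82, 40) = 43632 + (191 + 82 + 40) = 43632 + 313 = 43945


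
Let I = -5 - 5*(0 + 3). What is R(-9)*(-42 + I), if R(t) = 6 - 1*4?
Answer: -124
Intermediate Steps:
R(t) = 2 (R(t) = 6 - 4 = 2)
I = -20 (I = -5 - 5*3 = -5 - 15 = -20)
R(-9)*(-42 + I) = 2*(-42 - 20) = 2*(-62) = -124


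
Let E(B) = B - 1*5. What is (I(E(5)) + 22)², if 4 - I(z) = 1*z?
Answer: 676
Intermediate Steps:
E(B) = -5 + B (E(B) = B - 5 = -5 + B)
I(z) = 4 - z
(I(E(5)) + 22)² = ((4 - (-5 + 5)) + 22)² = ((4 - 1*0) + 22)² = ((4 + 0) + 22)² = (4 + 22)² = 26² = 676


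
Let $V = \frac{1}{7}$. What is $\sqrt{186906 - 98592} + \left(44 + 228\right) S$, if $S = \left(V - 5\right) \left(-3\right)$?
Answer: $\frac{27744}{7} + \sqrt{88314} \approx 4260.6$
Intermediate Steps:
$V = \frac{1}{7} \approx 0.14286$
$S = \frac{102}{7}$ ($S = \left(\frac{1}{7} - 5\right) \left(-3\right) = \left(- \frac{34}{7}\right) \left(-3\right) = \frac{102}{7} \approx 14.571$)
$\sqrt{186906 - 98592} + \left(44 + 228\right) S = \sqrt{186906 - 98592} + \left(44 + 228\right) \frac{102}{7} = \sqrt{88314} + 272 \cdot \frac{102}{7} = \sqrt{88314} + \frac{27744}{7} = \frac{27744}{7} + \sqrt{88314}$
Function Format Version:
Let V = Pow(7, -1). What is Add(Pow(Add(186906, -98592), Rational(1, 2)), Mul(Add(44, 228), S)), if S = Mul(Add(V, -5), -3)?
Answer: Add(Rational(27744, 7), Pow(88314, Rational(1, 2))) ≈ 4260.6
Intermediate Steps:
V = Rational(1, 7) ≈ 0.14286
S = Rational(102, 7) (S = Mul(Add(Rational(1, 7), -5), -3) = Mul(Rational(-34, 7), -3) = Rational(102, 7) ≈ 14.571)
Add(Pow(Add(186906, -98592), Rational(1, 2)), Mul(Add(44, 228), S)) = Add(Pow(Add(186906, -98592), Rational(1, 2)), Mul(Add(44, 228), Rational(102, 7))) = Add(Pow(88314, Rational(1, 2)), Mul(272, Rational(102, 7))) = Add(Pow(88314, Rational(1, 2)), Rational(27744, 7)) = Add(Rational(27744, 7), Pow(88314, Rational(1, 2)))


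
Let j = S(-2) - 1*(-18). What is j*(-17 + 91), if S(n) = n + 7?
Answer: 1702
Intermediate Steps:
S(n) = 7 + n
j = 23 (j = (7 - 2) - 1*(-18) = 5 + 18 = 23)
j*(-17 + 91) = 23*(-17 + 91) = 23*74 = 1702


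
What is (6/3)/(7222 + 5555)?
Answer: 2/12777 ≈ 0.00015653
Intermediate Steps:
(6/3)/(7222 + 5555) = (6*(1/3))/12777 = 2*(1/12777) = 2/12777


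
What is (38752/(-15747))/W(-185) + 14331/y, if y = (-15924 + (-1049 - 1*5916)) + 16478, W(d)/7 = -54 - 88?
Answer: -5334947533/2389245069 ≈ -2.2329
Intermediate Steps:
W(d) = -994 (W(d) = 7*(-54 - 88) = 7*(-142) = -994)
y = -6411 (y = (-15924 + (-1049 - 5916)) + 16478 = (-15924 - 6965) + 16478 = -22889 + 16478 = -6411)
(38752/(-15747))/W(-185) + 14331/y = (38752/(-15747))/(-994) + 14331/(-6411) = (38752*(-1/15747))*(-1/994) + 14331*(-1/6411) = -38752/15747*(-1/994) - 4777/2137 = 2768/1118037 - 4777/2137 = -5334947533/2389245069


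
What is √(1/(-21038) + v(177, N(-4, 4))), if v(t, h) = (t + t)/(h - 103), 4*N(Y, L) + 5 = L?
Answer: I*√74357401454/147266 ≈ 1.8517*I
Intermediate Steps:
N(Y, L) = -5/4 + L/4
v(t, h) = 2*t/(-103 + h) (v(t, h) = (2*t)/(-103 + h) = 2*t/(-103 + h))
√(1/(-21038) + v(177, N(-4, 4))) = √(1/(-21038) + 2*177/(-103 + (-5/4 + (¼)*4))) = √(-1/21038 + 2*177/(-103 + (-5/4 + 1))) = √(-1/21038 + 2*177/(-103 - ¼)) = √(-1/21038 + 2*177/(-413/4)) = √(-1/21038 + 2*177*(-4/413)) = √(-1/21038 - 24/7) = √(-504919/147266) = I*√74357401454/147266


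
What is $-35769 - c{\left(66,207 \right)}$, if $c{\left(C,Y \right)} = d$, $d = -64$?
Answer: $-35705$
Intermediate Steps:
$c{\left(C,Y \right)} = -64$
$-35769 - c{\left(66,207 \right)} = -35769 - -64 = -35769 + 64 = -35705$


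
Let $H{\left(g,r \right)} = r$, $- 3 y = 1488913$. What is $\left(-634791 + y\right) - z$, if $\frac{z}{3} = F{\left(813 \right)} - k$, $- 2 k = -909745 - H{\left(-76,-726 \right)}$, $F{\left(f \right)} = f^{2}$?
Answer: $- \frac{10502843}{6} \approx -1.7505 \cdot 10^{6}$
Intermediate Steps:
$y = - \frac{1488913}{3}$ ($y = \left(- \frac{1}{3}\right) 1488913 = - \frac{1488913}{3} \approx -4.963 \cdot 10^{5}$)
$k = \frac{909019}{2}$ ($k = - \frac{-909745 - -726}{2} = - \frac{-909745 + 726}{2} = \left(- \frac{1}{2}\right) \left(-909019\right) = \frac{909019}{2} \approx 4.5451 \cdot 10^{5}$)
$z = \frac{1238757}{2}$ ($z = 3 \left(813^{2} - \frac{909019}{2}\right) = 3 \left(660969 - \frac{909019}{2}\right) = 3 \cdot \frac{412919}{2} = \frac{1238757}{2} \approx 6.1938 \cdot 10^{5}$)
$\left(-634791 + y\right) - z = \left(-634791 - \frac{1488913}{3}\right) - \frac{1238757}{2} = - \frac{3393286}{3} - \frac{1238757}{2} = - \frac{10502843}{6}$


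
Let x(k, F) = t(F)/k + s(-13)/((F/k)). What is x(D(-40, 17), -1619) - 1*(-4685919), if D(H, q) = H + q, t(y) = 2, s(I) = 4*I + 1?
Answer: 174489535586/37237 ≈ 4.6859e+6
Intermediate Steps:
s(I) = 1 + 4*I
x(k, F) = 2/k - 51*k/F (x(k, F) = 2/k + (1 + 4*(-13))/((F/k)) = 2/k + (1 - 52)*(k/F) = 2/k - 51*k/F)
x(D(-40, 17), -1619) - 1*(-4685919) = (2/(-40 + 17) - 51*(-40 + 17)/(-1619)) - 1*(-4685919) = (2/(-23) - 51*(-23)*(-1/1619)) + 4685919 = (2*(-1/23) - 1173/1619) + 4685919 = (-2/23 - 1173/1619) + 4685919 = -30217/37237 + 4685919 = 174489535586/37237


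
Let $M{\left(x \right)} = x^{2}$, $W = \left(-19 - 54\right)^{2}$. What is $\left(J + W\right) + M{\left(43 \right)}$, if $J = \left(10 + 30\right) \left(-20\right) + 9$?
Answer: $6387$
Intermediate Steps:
$W = 5329$ ($W = \left(-73\right)^{2} = 5329$)
$J = -791$ ($J = 40 \left(-20\right) + 9 = -800 + 9 = -791$)
$\left(J + W\right) + M{\left(43 \right)} = \left(-791 + 5329\right) + 43^{2} = 4538 + 1849 = 6387$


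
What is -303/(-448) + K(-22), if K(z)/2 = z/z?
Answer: 1199/448 ≈ 2.6763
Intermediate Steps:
K(z) = 2 (K(z) = 2*(z/z) = 2*1 = 2)
-303/(-448) + K(-22) = -303/(-448) + 2 = -303*(-1/448) + 2 = 303/448 + 2 = 1199/448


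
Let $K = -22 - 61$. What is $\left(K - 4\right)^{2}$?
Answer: $7569$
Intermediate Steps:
$K = -83$ ($K = -22 - 61 = -83$)
$\left(K - 4\right)^{2} = \left(-83 - 4\right)^{2} = \left(-87\right)^{2} = 7569$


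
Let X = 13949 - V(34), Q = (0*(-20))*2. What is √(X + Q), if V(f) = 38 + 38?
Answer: √13873 ≈ 117.78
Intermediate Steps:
V(f) = 76
Q = 0 (Q = 0*2 = 0)
X = 13873 (X = 13949 - 1*76 = 13949 - 76 = 13873)
√(X + Q) = √(13873 + 0) = √13873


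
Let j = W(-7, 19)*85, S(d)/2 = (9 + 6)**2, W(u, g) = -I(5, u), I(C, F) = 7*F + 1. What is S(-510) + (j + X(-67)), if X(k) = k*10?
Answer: 3860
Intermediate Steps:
I(C, F) = 1 + 7*F
X(k) = 10*k
W(u, g) = -1 - 7*u (W(u, g) = -(1 + 7*u) = -1 - 7*u)
S(d) = 450 (S(d) = 2*(9 + 6)**2 = 2*15**2 = 2*225 = 450)
j = 4080 (j = (-1 - 7*(-7))*85 = (-1 + 49)*85 = 48*85 = 4080)
S(-510) + (j + X(-67)) = 450 + (4080 + 10*(-67)) = 450 + (4080 - 670) = 450 + 3410 = 3860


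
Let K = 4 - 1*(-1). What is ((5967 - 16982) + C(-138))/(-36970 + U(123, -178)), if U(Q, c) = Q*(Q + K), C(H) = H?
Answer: 11153/21226 ≈ 0.52544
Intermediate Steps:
K = 5 (K = 4 + 1 = 5)
U(Q, c) = Q*(5 + Q) (U(Q, c) = Q*(Q + 5) = Q*(5 + Q))
((5967 - 16982) + C(-138))/(-36970 + U(123, -178)) = ((5967 - 16982) - 138)/(-36970 + 123*(5 + 123)) = (-11015 - 138)/(-36970 + 123*128) = -11153/(-36970 + 15744) = -11153/(-21226) = -11153*(-1/21226) = 11153/21226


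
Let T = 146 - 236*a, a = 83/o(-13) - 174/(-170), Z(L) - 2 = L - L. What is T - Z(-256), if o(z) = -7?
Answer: 1606936/595 ≈ 2700.7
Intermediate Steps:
Z(L) = 2 (Z(L) = 2 + (L - L) = 2 + 0 = 2)
a = -6446/595 (a = 83/(-7) - 174/(-170) = 83*(-⅐) - 174*(-1/170) = -83/7 + 87/85 = -6446/595 ≈ -10.834)
T = 1608126/595 (T = 146 - 236*(-6446/595) = 146 + 1521256/595 = 1608126/595 ≈ 2702.7)
T - Z(-256) = 1608126/595 - 1*2 = 1608126/595 - 2 = 1606936/595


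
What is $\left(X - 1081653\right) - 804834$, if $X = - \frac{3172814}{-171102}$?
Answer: $- \frac{161389262930}{85551} \approx -1.8865 \cdot 10^{6}$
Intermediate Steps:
$X = \frac{1586407}{85551}$ ($X = \left(-3172814\right) \left(- \frac{1}{171102}\right) = \frac{1586407}{85551} \approx 18.543$)
$\left(X - 1081653\right) - 804834 = \left(\frac{1586407}{85551} - 1081653\right) - 804834 = - \frac{92534909396}{85551} - 804834 = - \frac{161389262930}{85551}$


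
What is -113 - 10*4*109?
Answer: -4473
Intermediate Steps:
-113 - 10*4*109 = -113 - 40*109 = -113 - 4360 = -4473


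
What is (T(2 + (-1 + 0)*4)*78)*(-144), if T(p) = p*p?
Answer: -44928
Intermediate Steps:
T(p) = p²
(T(2 + (-1 + 0)*4)*78)*(-144) = ((2 + (-1 + 0)*4)²*78)*(-144) = ((2 - 1*4)²*78)*(-144) = ((2 - 4)²*78)*(-144) = ((-2)²*78)*(-144) = (4*78)*(-144) = 312*(-144) = -44928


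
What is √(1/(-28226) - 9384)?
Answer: I*√7476299229410/28226 ≈ 96.871*I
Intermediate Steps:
√(1/(-28226) - 9384) = √(-1/28226 - 9384) = √(-264872785/28226) = I*√7476299229410/28226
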